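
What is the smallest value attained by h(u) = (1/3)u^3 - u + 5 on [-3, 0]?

-1

Differentiating, h'(u) = u^2 - 1; whose only zero in [-3, 0] is u = -1.
Compare values at every candidate in [-3, 0]: h(-3) = -1; h(-1) = 17/3; h(0) = 5.
So the minimum is h(-3) = -1.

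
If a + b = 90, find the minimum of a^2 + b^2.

With a + b = 90, a^2 + b^2 = a^2 + (90 − a)^2.
The derivative 2a − 2(90 − a) = 4a − 180 vanishes at a = 45; second derivative 4 > 0, a minimum.
The minimum is 2·(45)^2 = 4050.

4050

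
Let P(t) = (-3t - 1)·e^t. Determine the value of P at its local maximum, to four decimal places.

0.7908

P'(t) = (-3)·e^t + (-3t - 1)·1·e^t = (-3t - 4)·e^t. Since e^t > 0, the only critical point is t = -4/3.
P''(-4/3) has the same sign as -3 < 0, so this is a local maximum.
P(-4/3) = (3)·e^(-4/3) ≈ 0.7908.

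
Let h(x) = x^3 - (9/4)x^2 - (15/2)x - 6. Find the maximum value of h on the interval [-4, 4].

-7/4

The derivative is 3x^2 - (9/2)x - 15/2, which vanishes at x = -1 and x = 5/2.
Candidates: h(-4) = -76, h(-1) = -7/4, h(5/2) = -371/16, h(4) = -8.
Hence the absolute maximum is -7/4 at x = -1.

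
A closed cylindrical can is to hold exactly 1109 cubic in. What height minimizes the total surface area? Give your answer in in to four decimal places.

With radius r and height h, πr²h = 1109 so h = 1109/(πr²), and S(r) = 2πr² + 2πrh = 2πr² + 2·1109/r.
S'(r) = 4πr − 2·1109/r² = 0 ⇒ r³ = 1109/(2π), so r ≈ 5.6094 and h = 2r ≈ 11.2188.
S''(r) = 4π + 4·1109/r³ > 0, so this is the minimum; S ≈ 593.1104.

11.2188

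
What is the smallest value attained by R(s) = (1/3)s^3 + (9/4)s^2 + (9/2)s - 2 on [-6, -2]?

-20

The derivative is s^2 + (9/2)s + 9/2, whose only zero in [-6, -2] is s = -3.
Candidates: R(-6) = -20, R(-3) = -17/4, R(-2) = -14/3.
Hence the absolute minimum is -20 at s = -6.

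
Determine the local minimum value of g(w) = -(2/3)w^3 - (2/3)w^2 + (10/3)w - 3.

g'(w) = -2w^2 - (4/3)w + 10/3 = 0 at w = -5/3, 1.
Since g''(w) = -4w - 4/3, we get g''(-5/3) = 16/3 > 0 ⇒ local minimum; g''(1) = -16/3 < 0 ⇒ local maximum.
So the local minimum value is g(-5/3) = -593/81.

-593/81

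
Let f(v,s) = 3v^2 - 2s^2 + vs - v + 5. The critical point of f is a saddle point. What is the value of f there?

123/25

∂f/∂v = 6v + s - 1 = 0 and ∂f/∂s = v - 4s = 0, so (v, s) = (4/25, 1/25).
The Hessian has f_{vv} = 6, f_{ss} = -4, f_{vs} = 1, giving D = -25 < 0, so the point is a saddle point.
f(4/25, 1/25) = 123/25.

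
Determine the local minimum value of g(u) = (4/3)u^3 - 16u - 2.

Critical points: g'(u) = 4u^2 - 16 vanishes at u = -2, 2.
g''(u) = 8u. g''(-2) = -16 < 0 ⇒ local maximum; g''(2) = 16 > 0 ⇒ local minimum.
Thus g has its local minimum at u = 2, with value -70/3.

-70/3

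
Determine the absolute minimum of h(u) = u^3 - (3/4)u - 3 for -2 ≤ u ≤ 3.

-19/2

Differentiating, h'(u) = 3u^2 - 3/4; which vanishes at u = -1/2 and u = 1/2.
Evaluating at the critical points and endpoints: h(-2) = -19/2; h(-1/2) = -11/4; h(1/2) = -13/4; h(3) = 87/4.
Hence the absolute minimum is -19/2 at u = -2.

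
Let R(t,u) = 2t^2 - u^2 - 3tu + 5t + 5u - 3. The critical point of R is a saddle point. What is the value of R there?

∂R/∂t = 4t - 3u + 5 = 0 and ∂R/∂u = -3t - 2u + 5 = 0, so (t, u) = (5/17, 35/17).
The Hessian has R_{tt} = 4, R_{uu} = -2, R_{tu} = -3, giving D = -17 < 0, so the point is a saddle point.
R(5/17, 35/17) = 49/17.

49/17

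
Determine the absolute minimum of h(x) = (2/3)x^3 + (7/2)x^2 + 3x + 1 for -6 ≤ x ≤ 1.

-35

Differentiating, h'(x) = 2x^2 + 7x + 3; which vanishes at x = -3 and x = -1/2.
Evaluating at the critical points and endpoints: h(-6) = -35, h(-3) = 11/2, h(-1/2) = 7/24, h(1) = 49/6.
The minimum over the interval is -35, attained at x = -6.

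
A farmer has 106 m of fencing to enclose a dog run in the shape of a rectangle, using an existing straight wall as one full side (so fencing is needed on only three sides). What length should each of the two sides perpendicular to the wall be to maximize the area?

53/2

Let the sides perpendicular to the wall have length x and the parallel side y, so 2x + y = 106 and the area is A = xy = x(106 − 2x).
A'(x) = 106 − 4x = 0 gives x = 53/2, and A''(x) = −4 < 0 confirms a maximum.
Then y = 106 − 2·53/2 = 53 and A = 2809/2.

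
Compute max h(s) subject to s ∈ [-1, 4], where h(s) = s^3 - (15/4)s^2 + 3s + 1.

17

Differentiating, h'(s) = 3s^2 - (15/2)s + 3; which vanishes at s = 1/2 and s = 2.
Candidates: h(-1) = -27/4,  h(1/2) = 27/16,  h(2) = 0,  h(4) = 17.
So the maximum is h(4) = 17.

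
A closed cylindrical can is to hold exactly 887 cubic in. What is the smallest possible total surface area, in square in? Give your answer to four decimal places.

511.0503

With radius r and height h, πr²h = 887 so h = 887/(πr²), and S(r) = 2πr² + 2πrh = 2πr² + 2·887/r.
S'(r) = 4πr − 2·887/r² = 0 ⇒ r³ = 887/(2π), so r ≈ 5.2069 and h = 2r ≈ 10.4138.
S''(r) = 4π + 4·887/r³ > 0, so this is the minimum; S ≈ 511.0503.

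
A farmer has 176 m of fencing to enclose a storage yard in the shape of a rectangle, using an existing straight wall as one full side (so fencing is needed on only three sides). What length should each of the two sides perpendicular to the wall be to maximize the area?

44

Let the sides perpendicular to the wall have length x and the parallel side y, so 2x + y = 176 and the area is A = xy = x(176 − 2x).
A'(x) = 176 − 4x = 0 gives x = 44, and A''(x) = −4 < 0 confirms a maximum.
Then y = 176 − 2·44 = 88 and A = 3872.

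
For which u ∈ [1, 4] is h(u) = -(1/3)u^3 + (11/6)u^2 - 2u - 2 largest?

h'(u) = -u^2 + (11/3)u - 2, whose only zero in [1, 4] is u = 3.
Compare values at every candidate in [1, 4]: h(1) = -5/2,  h(3) = -1/2,  h(4) = -2.
So the maximum is h(3) = -1/2.

3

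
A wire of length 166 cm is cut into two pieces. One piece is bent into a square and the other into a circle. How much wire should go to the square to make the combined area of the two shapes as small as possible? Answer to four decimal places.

Let x be the length used for the square. Square side x/4; circle radius (166−x)/(2π).
A(x) = (x/4)² + π·((166−x)/(2π))² = x²/16 + (166−x)²/(4π) for 0 ≤ x ≤ 166. A'(x) = x/8 − (166−x)/(2π) = 0 gives x = 4·166/(π+4) ≈ 92.9765.
A'' = 1/8 + 1/(2π) > 0, so this gives the minimum combined area; x ≈ 92.9765 cm to the square.

92.9765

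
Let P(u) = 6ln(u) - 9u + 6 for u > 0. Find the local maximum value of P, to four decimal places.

P'(u) = 6/u − 9 = 0 gives u = 2/3.
P''(u) = -6/u², which is negative for u > 0, so this is a local maximum.
P(2/3) = 6·ln(2/3) - 6 + 6 ≈ -2.4328.

-2.4328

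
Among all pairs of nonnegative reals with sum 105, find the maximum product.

With x + y = 105, the product is P(x) = x(105 − x).
P'(x) = 105 − 2x = 0 gives x = 105/2; P'' = −2 < 0, so this is the maximum.
P = 105/2·105/2 = 11025/4.

11025/4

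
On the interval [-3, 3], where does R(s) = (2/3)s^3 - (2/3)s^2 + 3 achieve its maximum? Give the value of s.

The derivative is 2s^2 - (4/3)s, which vanishes at s = 0 and s = 2/3.
Candidates: R(-3) = -21,  R(0) = 3,  R(2/3) = 235/81,  R(3) = 15.
So the maximum is R(3) = 15.

3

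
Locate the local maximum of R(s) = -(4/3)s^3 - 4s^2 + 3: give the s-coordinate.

Critical points: R'(s) = -4s^2 - 8s vanishes at s = -2, 0.
R''(s) = -8s - 8. R''(-2) = 8 > 0 ⇒ local minimum; R''(0) = -8 < 0 ⇒ local maximum.
The local maximum is R(0) = 3.

0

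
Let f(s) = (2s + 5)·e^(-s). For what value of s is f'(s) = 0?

Differentiating with the product rule gives f'(s) = (-2s - 3)·e^(-s). Since e^(-s) > 0, the only critical point is s = -3/2.
f''(-3/2) has the same sign as -2 < 0, so this is a local maximum.
f(-3/2) = (2)·e^(3/2) ≈ 8.9634.

-3/2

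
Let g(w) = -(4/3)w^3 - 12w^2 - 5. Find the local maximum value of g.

g'(w) = -4w^2 - 24w. Setting g'(w) = 0 gives w ∈ {-6, 0}.
g''(w) = -8w - 24. g''(-6) = 24 > 0 ⇒ local minimum; g''(0) = -24 < 0 ⇒ local maximum.
So the local maximum value is g(0) = -5.

-5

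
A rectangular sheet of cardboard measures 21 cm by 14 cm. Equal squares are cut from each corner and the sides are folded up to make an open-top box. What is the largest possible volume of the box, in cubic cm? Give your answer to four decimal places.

362.3129

With cut size x, the volume is V(x) = x(21 − 2x)(14 − 2x) for 0 < x < 7.
V'(x) = 12x^2 − 140x + 294. Setting V'(x) = 0 gives x ≈ 2.7466 (the root in (0, 7)).
V''(x) = 24x − 140 is negative there, so this is the maximum; V ≈ 362.3129.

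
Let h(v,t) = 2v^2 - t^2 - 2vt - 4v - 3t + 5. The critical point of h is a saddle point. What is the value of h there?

∂h/∂v = 4v - 2t - 4 = 0 and ∂h/∂t = -2v - 2t - 3 = 0, so (v, t) = (1/6, -5/3).
The Hessian has h_{vv} = 4, h_{tt} = -2, h_{vt} = -2, giving D = -12 < 0, so the point is a saddle point.
h(1/6, -5/3) = 43/6.

43/6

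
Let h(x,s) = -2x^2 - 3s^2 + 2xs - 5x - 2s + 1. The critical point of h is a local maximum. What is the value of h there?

∂h/∂x = -4x + 2s - 5 = 0 and ∂h/∂s = 2x - 6s - 2 = 0, so (x, s) = (-17/10, -9/10).
The Hessian has h_{xx} = -4, h_{ss} = -6, h_{xs} = 2, giving D = 20 > 0 with h_{xx} < 0, so the point is a local maximum.
h(-17/10, -9/10) = 123/20.

123/20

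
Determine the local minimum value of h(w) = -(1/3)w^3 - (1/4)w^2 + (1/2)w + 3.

31/12

Critical points: h'(w) = -w^2 - (1/2)w + 1/2 vanishes at w = -1, 1/2.
Since h''(w) = -2w - 1/2, we get h''(-1) = 3/2 > 0 ⇒ local minimum; h''(1/2) = -3/2 < 0 ⇒ local maximum.
The local minimum is h(-1) = 31/12.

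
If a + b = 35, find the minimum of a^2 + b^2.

1225/2

With a + b = 35, a^2 + b^2 = a^2 + (35 − a)^2.
The derivative 2a − 2(35 − a) = 4a − 70 vanishes at a = 35/2; second derivative 4 > 0, a minimum.
The minimum is 2·(35/2)^2 = 1225/2.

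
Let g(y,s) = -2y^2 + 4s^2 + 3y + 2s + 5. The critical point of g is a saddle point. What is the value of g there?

47/8

∂g/∂y = -4y + 3 = 0 and ∂g/∂s = 8s + 2 = 0, so (y, s) = (3/4, -1/4).
The Hessian has g_{yy} = -4, g_{ss} = 8, g_{ys} = 0, giving D = -32 < 0, so the point is a saddle point.
g(3/4, -1/4) = 47/8.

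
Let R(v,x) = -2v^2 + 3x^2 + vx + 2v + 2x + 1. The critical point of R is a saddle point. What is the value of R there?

∂R/∂v = -4v + x + 2 = 0 and ∂R/∂x = v + 6x + 2 = 0, so (v, x) = (2/5, -2/5).
The Hessian has R_{vv} = -4, R_{xx} = 6, R_{vx} = 1, giving D = -25 < 0, so the point is a saddle point.
R(2/5, -2/5) = 1.

1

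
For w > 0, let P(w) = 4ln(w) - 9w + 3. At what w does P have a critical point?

4/9

P'(w) = 4/w − 9 = 0 gives w = 4/9.
P''(w) = -4/w², which is negative for w > 0, so this is a local maximum.
P(4/9) = 4·ln(4/9) - 4 + 3 ≈ -4.2437.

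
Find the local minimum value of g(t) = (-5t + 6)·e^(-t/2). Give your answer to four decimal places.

-2.0190

Differentiating with the product rule gives g'(t) = ((5/2)t - 8)·e^(-t/2). Since e^(-t/2) > 0, the only critical point is t = 16/5.
g''(16/5) has the same sign as 5/2 > 0, so this is a local minimum.
g(16/5) = (-10)·e^(-8/5) ≈ -2.0190.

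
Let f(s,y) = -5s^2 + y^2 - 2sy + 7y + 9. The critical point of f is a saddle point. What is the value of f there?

∂f/∂s = -10s - 2y = 0 and ∂f/∂y = -2s + 2y + 7 = 0, so (s, y) = (7/12, -35/12).
The Hessian has f_{ss} = -10, f_{yy} = 2, f_{sy} = -2, giving D = -24 < 0, so the point is a saddle point.
f(7/12, -35/12) = -29/24.

-29/24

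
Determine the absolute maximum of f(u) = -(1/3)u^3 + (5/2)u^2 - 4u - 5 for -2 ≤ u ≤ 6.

47/3

f'(u) = -u^2 + 5u - 4, which vanishes at u = 1 and u = 4.
Evaluating at the critical points and endpoints: f(-2) = 47/3; f(1) = -41/6; f(4) = -7/3; f(6) = -11.
So the maximum is f(-2) = 47/3.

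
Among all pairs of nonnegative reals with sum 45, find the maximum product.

2025/4

With x + y = 45, the product is P(x) = x(45 − x).
P'(x) = 45 − 2x = 0 gives x = 45/2; P'' = −2 < 0, so this is the maximum.
P = 45/2·45/2 = 2025/4.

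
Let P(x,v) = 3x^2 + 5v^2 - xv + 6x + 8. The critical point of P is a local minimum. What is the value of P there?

∂P/∂x = 6x - v + 6 = 0 and ∂P/∂v = -x + 10v = 0, so (x, v) = (-60/59, -6/59).
The Hessian has P_{xx} = 6, P_{vv} = 10, P_{xv} = -1, giving D = 59 > 0 with P_{xx} > 0, so the point is a local minimum.
P(-60/59, -6/59) = 292/59.

292/59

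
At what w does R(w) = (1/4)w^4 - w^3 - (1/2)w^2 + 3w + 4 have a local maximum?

1

Critical points: R'(w) = w^3 - 3w^2 - w + 3 vanishes at w = -1, 1, 3.
Second-derivative test with R''(w) = 3w^2 - 6w - 1: R''(-1) = 8 > 0 ⇒ local minimum; R''(1) = -4 < 0 ⇒ local maximum; R''(3) = 8 > 0 ⇒ local minimum.
So the local maximum value is R(1) = 23/4.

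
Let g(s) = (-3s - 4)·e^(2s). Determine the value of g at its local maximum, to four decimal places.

0.0383

Differentiating with the product rule gives g'(s) = (-6s - 11)·e^(2s). Since e^(2s) > 0, the only critical point is s = -11/6.
g''(-11/6) has the same sign as -6 < 0, so this is a local maximum.
g(-11/6) = (3/2)·e^(-11/3) ≈ 0.0383.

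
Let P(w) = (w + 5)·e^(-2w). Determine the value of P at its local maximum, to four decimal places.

4051.5420

By the product rule, P'(w) = (-2w - 9)·e^(-2w). Since e^(-2w) > 0, the only critical point is w = -9/2.
P''(-9/2) has the same sign as -2 < 0, so this is a local maximum.
P(-9/2) = (1/2)·e^(9) ≈ 4051.5420.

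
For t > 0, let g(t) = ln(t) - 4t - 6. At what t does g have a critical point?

g'(t) = 1/t − 4 = 0 gives t = 1/4.
g''(t) = -1/t², which is negative for t > 0, so this is a local maximum.
g(1/4) = 1·ln(1/4) - 1 - 6 ≈ -8.3863.

1/4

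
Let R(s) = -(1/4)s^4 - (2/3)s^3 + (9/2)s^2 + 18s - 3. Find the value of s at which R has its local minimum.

-2

R'(s) = -s^3 - 2s^2 + 9s + 18. Setting R'(s) = 0 gives s ∈ {-3, -2, 3}.
Since R''(s) = -3s^2 - 4s + 9, we get R''(-3) = -6 < 0 ⇒ local maximum; R''(-2) = 5 > 0 ⇒ local minimum; R''(3) = -30 < 0 ⇒ local maximum.
Thus R has its local minimum at s = -2, with value -59/3.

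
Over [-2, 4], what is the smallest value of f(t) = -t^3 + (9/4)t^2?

f'(t) = -3t^2 + (9/2)t, which vanishes at t = 0 and t = 3/2.
Candidates: f(-2) = 17; f(0) = 0; f(3/2) = 27/16; f(4) = -28.
The minimum over the interval is -28, attained at t = 4.

-28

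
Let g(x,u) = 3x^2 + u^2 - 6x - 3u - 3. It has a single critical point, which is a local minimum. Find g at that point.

-33/4

∂g/∂x = 6x - 6 = 0 and ∂g/∂u = 2u - 3 = 0, so (x, u) = (1, 3/2).
The Hessian has g_{xx} = 6, g_{uu} = 2, g_{xu} = 0, giving D = 12 > 0 with g_{xx} > 0, so the point is a local minimum.
g(1, 3/2) = -33/4.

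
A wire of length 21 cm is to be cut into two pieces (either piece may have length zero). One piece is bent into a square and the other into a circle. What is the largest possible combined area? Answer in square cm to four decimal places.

35.0937

Let x be the length used for the square. Square side x/4; circle radius (21−x)/(2π).
A(x) = (x/4)² + π·((21−x)/(2π))² = x²/16 + (21−x)²/(4π) for 0 ≤ x ≤ 21. A'(x) = x/8 − (21−x)/(2π) = 0 gives x = 4·21/(π+4) ≈ 11.7621.
A'' > 0, so the interior critical point is a minimum; the maximum is at an endpoint. A(0) = 35.0937 and A(21) = 27.5625, so the largest area is 35.0937.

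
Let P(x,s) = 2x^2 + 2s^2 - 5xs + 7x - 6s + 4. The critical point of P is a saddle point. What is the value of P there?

∂P/∂x = 4x - 5s + 7 = 0 and ∂P/∂s = -5x + 4s - 6 = 0, so (x, s) = (-2/9, 11/9).
The Hessian has P_{xx} = 4, P_{ss} = 4, P_{xs} = -5, giving D = -9 < 0, so the point is a saddle point.
P(-2/9, 11/9) = -4/9.

-4/9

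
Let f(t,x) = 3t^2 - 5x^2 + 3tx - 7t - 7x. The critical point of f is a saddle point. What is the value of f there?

∂f/∂t = 6t + 3x - 7 = 0 and ∂f/∂x = 3t - 10x - 7 = 0, so (t, x) = (91/69, -7/23).
The Hessian has f_{tt} = 6, f_{xx} = -10, f_{tx} = 3, giving D = -69 < 0, so the point is a saddle point.
f(91/69, -7/23) = -245/69.

-245/69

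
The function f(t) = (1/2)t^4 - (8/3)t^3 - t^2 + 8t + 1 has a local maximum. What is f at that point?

f'(t) = 2t^3 - 8t^2 - 2t + 8 = 0 at t = -1, 1, 4.
Since f''(t) = 6t^2 - 16t - 2, we get f''(-1) = 20 > 0 ⇒ local minimum; f''(1) = -12 < 0 ⇒ local maximum; f''(4) = 30 > 0 ⇒ local minimum.
Thus f has its local maximum at t = 1, with value 35/6.

35/6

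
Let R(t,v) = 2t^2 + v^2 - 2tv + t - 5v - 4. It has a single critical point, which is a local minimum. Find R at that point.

-57/4

∂R/∂t = 4t - 2v + 1 = 0 and ∂R/∂v = -2t + 2v - 5 = 0, so (t, v) = (2, 9/2).
The Hessian has R_{tt} = 4, R_{vv} = 2, R_{tv} = -2, giving D = 4 > 0 with R_{tt} > 0, so the point is a local minimum.
R(2, 9/2) = -57/4.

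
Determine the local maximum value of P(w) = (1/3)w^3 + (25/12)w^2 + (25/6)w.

Critical points: P'(w) = w^2 + (25/6)w + 25/6 vanishes at w = -5/2, -5/3.
P''(w) = 2w + 25/6. P''(-5/2) = -5/6 < 0 ⇒ local maximum; P''(-5/3) = 5/6 > 0 ⇒ local minimum.
The local maximum is P(-5/2) = -125/48.

-125/48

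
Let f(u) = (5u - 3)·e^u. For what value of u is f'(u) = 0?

-2/5

f'(u) = 5·e^u + (5u - 3)·1·e^u = (5u + 2)·e^u. Since e^u > 0, the only critical point is u = -2/5.
f''(-2/5) has the same sign as 5 > 0, so this is a local minimum.
f(-2/5) = (-5)·e^(-2/5) ≈ -3.3516.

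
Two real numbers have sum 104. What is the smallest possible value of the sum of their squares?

5408

With a + b = 104, a^2 + b^2 = a^2 + (104 − a)^2.
The derivative 2a − 2(104 − a) = 4a − 208 vanishes at a = 52; second derivative 4 > 0, a minimum.
The minimum is 2·(52)^2 = 5408.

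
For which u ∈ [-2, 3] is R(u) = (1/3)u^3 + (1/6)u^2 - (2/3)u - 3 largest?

Differentiating, R'(u) = u^2 + (1/3)u - 2/3; which vanishes at u = -1 and u = 2/3.
Candidates: R(-2) = -11/3,  R(-1) = -5/2,  R(2/3) = -265/81,  R(3) = 11/2.
Hence the absolute maximum is 11/2 at u = 3.

3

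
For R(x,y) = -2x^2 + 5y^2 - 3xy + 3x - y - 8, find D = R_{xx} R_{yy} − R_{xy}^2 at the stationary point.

∂R/∂x = -4x - 3y + 3 = 0 and ∂R/∂y = -3x + 10y - 1 = 0, so (x, y) = (27/49, 13/49).
The Hessian has R_{xx} = -4, R_{yy} = 10, R_{xy} = -3, giving D = -49 < 0, so the point is a saddle point.
D = (-4)·(10) − (-3)^2 = -49.

-49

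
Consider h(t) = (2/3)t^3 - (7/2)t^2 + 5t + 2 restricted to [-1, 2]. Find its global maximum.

25/6

h'(t) = 2t^2 - 7t + 5, whose only zero in [-1, 2] is t = 1.
Evaluating at the critical points and endpoints: h(-1) = -43/6,  h(1) = 25/6,  h(2) = 10/3.
So the maximum is h(1) = 25/6.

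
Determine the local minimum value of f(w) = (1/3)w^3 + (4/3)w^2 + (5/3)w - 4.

f'(w) = w^2 + (8/3)w + 5/3. Setting f'(w) = 0 gives w ∈ {-5/3, -1}.
f''(w) = 2w + 8/3. f''(-5/3) = -2/3 < 0 ⇒ local maximum; f''(-1) = 2/3 > 0 ⇒ local minimum.
The local minimum is f(-1) = -14/3.

-14/3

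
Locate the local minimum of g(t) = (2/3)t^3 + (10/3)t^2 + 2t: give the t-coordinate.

g'(t) = 2t^2 + (20/3)t + 2 = 0 at t = -3, -1/3.
Second-derivative test with g''(t) = 4t + 20/3: g''(-3) = -16/3 < 0 ⇒ local maximum; g''(-1/3) = 16/3 > 0 ⇒ local minimum.
Thus g has its local minimum at t = -1/3, with value -26/81.

-1/3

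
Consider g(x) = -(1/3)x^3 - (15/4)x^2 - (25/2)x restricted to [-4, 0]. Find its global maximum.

Differentiating, g'(x) = -x^2 - (15/2)x - 25/2; whose only zero in [-4, 0] is x = -5/2.
Evaluating at the critical points and endpoints: g(-4) = 34/3,  g(-5/2) = 625/48,  g(0) = 0.
So the maximum is g(-5/2) = 625/48.

625/48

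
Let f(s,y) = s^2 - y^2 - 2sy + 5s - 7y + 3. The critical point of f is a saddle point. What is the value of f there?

-11/4

∂f/∂s = 2s - 2y + 5 = 0 and ∂f/∂y = -2s - 2y - 7 = 0, so (s, y) = (-3, -1/2).
The Hessian has f_{ss} = 2, f_{yy} = -2, f_{sy} = -2, giving D = -8 < 0, so the point is a saddle point.
f(-3, -1/2) = -11/4.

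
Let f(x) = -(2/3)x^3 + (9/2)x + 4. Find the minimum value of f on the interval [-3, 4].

Differentiating, f'(x) = -2x^2 + 9/2; which vanishes at x = -3/2 and x = 3/2.
Candidates: f(-3) = 17/2, f(-3/2) = -1/2, f(3/2) = 17/2, f(4) = -62/3.
Hence the absolute minimum is -62/3 at x = 4.

-62/3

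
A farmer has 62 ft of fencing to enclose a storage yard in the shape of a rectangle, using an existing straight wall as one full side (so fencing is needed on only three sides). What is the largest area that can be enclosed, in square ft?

961/2

Let the sides perpendicular to the wall have length x and the parallel side y, so 2x + y = 62 and the area is A = xy = x(62 − 2x).
A'(x) = 62 − 4x = 0 gives x = 31/2, and A''(x) = −4 < 0 confirms a maximum.
Then y = 62 − 2·31/2 = 31 and A = 961/2.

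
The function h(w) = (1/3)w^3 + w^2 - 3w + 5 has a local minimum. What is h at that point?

Critical points: h'(w) = w^2 + 2w - 3 vanishes at w = -3, 1.
Since h''(w) = 2w + 2, we get h''(-3) = -4 < 0 ⇒ local maximum; h''(1) = 4 > 0 ⇒ local minimum.
Thus h has its local minimum at w = 1, with value 10/3.

10/3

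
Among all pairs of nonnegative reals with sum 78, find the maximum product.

1521

With x + y = 78, the product is P(x) = x(78 − x).
P'(x) = 78 − 2x = 0 gives x = 39; P'' = −2 < 0, so this is the maximum.
P = 39·39 = 1521.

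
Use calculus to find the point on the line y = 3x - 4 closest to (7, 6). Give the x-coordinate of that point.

Minimize D(x)^2 = (x - 7)^2 + (3x - 10)^2.
d/dx[D^2] = 2(x - 7) + 2·3·(3x - 10) = 0 ⇒ x = 37/10.
Then y = 71/10 and the distance is √(121/10) ≈ 3.4785.

37/10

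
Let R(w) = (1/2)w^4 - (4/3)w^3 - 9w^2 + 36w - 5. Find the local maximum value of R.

85/3

R'(w) = 2w^3 - 4w^2 - 18w + 36 = 0 at w = -3, 2, 3.
Second-derivative test with R''(w) = 6w^2 - 8w - 18: R''(-3) = 60 > 0 ⇒ local minimum; R''(2) = -10 < 0 ⇒ local maximum; R''(3) = 12 > 0 ⇒ local minimum.
The local maximum is R(2) = 85/3.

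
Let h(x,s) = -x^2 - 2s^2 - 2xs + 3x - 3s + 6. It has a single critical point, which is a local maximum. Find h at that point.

∂h/∂x = -2x - 2s + 3 = 0 and ∂h/∂s = -2x - 4s - 3 = 0, so (x, s) = (9/2, -3).
The Hessian has h_{xx} = -2, h_{ss} = -4, h_{xs} = -2, giving D = 4 > 0 with h_{xx} < 0, so the point is a local maximum.
h(9/2, -3) = 69/4.

69/4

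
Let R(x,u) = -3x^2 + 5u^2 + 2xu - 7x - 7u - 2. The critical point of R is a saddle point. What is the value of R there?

∂R/∂x = -6x + 2u - 7 = 0 and ∂R/∂u = 2x + 10u - 7 = 0, so (x, u) = (-7/8, 7/8).
The Hessian has R_{xx} = -6, R_{uu} = 10, R_{xu} = 2, giving D = -64 < 0, so the point is a saddle point.
R(-7/8, 7/8) = -2.

-2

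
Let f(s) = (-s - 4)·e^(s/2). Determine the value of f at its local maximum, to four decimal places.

By the product rule, f'(s) = (-(1/2)s - 3)·e^(s/2). Since e^(s/2) > 0, the only critical point is s = -6.
f''(-6) has the same sign as -1/2 < 0, so this is a local maximum.
f(-6) = (2)·e^(-3) ≈ 0.0996.

0.0996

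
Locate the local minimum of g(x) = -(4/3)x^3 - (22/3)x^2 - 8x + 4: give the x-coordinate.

-3

g'(x) = -4x^2 - (44/3)x - 8. Setting g'(x) = 0 gives x ∈ {-3, -2/3}.
Second-derivative test with g''(x) = -8x - 44/3: g''(-3) = 28/3 > 0 ⇒ local minimum; g''(-2/3) = -28/3 < 0 ⇒ local maximum.
The local minimum is g(-3) = -2.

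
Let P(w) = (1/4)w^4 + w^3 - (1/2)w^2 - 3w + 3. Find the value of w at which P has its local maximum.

-1

Critical points: P'(w) = w^3 + 3w^2 - w - 3 vanishes at w = -3, -1, 1.
Second-derivative test with P''(w) = 3w^2 + 6w - 1: P''(-3) = 8 > 0 ⇒ local minimum; P''(-1) = -4 < 0 ⇒ local maximum; P''(1) = 8 > 0 ⇒ local minimum.
So the local maximum value is P(-1) = 19/4.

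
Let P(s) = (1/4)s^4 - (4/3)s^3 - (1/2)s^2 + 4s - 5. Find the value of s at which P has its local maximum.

P'(s) = s^3 - 4s^2 - s + 4. Setting P'(s) = 0 gives s ∈ {-1, 1, 4}.
P''(s) = 3s^2 - 8s - 1. P''(-1) = 10 > 0 ⇒ local minimum; P''(1) = -6 < 0 ⇒ local maximum; P''(4) = 15 > 0 ⇒ local minimum.
So the local maximum value is P(1) = -31/12.

1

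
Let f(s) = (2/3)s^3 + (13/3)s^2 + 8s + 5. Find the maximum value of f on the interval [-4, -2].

2

The derivative is 2s^2 + (26/3)s + 8, whose only zero in [-4, -2] is s = -3.
Evaluating at the critical points and endpoints: f(-4) = -1/3, f(-3) = 2, f(-2) = 1.
The maximum over the interval is 2, attained at s = -3.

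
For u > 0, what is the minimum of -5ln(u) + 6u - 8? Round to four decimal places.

R'(u) = -5/u + 6 = 0 gives u = 5/6.
R''(u) = 5/u², which is positive for u > 0, so this is a local minimum.
R(5/6) = -5·ln(5/6) + 5 - 8 ≈ -2.0884.

-2.0884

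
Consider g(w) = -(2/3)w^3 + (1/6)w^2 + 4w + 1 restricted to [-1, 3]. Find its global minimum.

-7/2

g'(w) = -2w^2 + (1/3)w + 4, whose only zero in [-1, 3] is w = 3/2.
Evaluating at the critical points and endpoints: g(-1) = -13/6, g(3/2) = 41/8, g(3) = -7/2.
The minimum over the interval is -7/2, attained at w = 3.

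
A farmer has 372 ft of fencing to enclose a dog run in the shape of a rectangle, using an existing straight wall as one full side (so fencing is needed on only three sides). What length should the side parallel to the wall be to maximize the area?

186

Let the sides perpendicular to the wall have length x and the parallel side y, so 2x + y = 372 and the area is A = xy = x(372 − 2x).
A'(x) = 372 − 4x = 0 gives x = 93, and A''(x) = −4 < 0 confirms a maximum.
Then y = 372 − 2·93 = 186 and A = 17298.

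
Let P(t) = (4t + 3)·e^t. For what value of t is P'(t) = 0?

Differentiating with the product rule gives P'(t) = (4t + 7)·e^t. Since e^t > 0, the only critical point is t = -7/4.
P''(-7/4) has the same sign as 4 > 0, so this is a local minimum.
P(-7/4) = (-4)·e^(-7/4) ≈ -0.6951.

-7/4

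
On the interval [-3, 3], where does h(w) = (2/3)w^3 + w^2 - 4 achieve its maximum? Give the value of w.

3

h'(w) = 2w^2 + 2w, which vanishes at w = -1 and w = 0.
Evaluating at the critical points and endpoints: h(-3) = -13,  h(-1) = -11/3,  h(0) = -4,  h(3) = 23.
Hence the absolute maximum is 23 at w = 3.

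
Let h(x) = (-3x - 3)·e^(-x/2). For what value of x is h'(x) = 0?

1

By the product rule, h'(x) = ((3/2)x - 3/2)·e^(-x/2). Since e^(-x/2) > 0, the only critical point is x = 1.
h''(1) has the same sign as 3/2 > 0, so this is a local minimum.
h(1) = (-6)·e^(-1/2) ≈ -3.6392.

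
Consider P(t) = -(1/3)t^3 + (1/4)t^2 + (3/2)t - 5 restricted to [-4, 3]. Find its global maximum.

Differentiating, P'(t) = -t^2 + (1/2)t + 3/2; which vanishes at t = -1 and t = 3/2.
Compare values at every candidate in [-4, 3]: P(-4) = 43/3; P(-1) = -71/12; P(3/2) = -53/16; P(3) = -29/4.
Hence the absolute maximum is 43/3 at t = -4.

43/3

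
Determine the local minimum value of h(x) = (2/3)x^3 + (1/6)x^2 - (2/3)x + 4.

h'(x) = 2x^2 + (1/3)x - 2/3 = 0 at x = -2/3, 1/2.
h''(x) = 4x + 1/3. h''(-2/3) = -7/3 < 0 ⇒ local maximum; h''(1/2) = 7/3 > 0 ⇒ local minimum.
So the local minimum value is h(1/2) = 91/24.

91/24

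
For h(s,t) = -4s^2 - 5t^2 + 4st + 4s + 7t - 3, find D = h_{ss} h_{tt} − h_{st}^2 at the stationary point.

∂h/∂s = -8s + 4t + 4 = 0 and ∂h/∂t = 4s - 10t + 7 = 0, so (s, t) = (17/16, 9/8).
The Hessian has h_{ss} = -8, h_{tt} = -10, h_{st} = 4, giving D = 64 > 0 with h_{ss} < 0, so the point is a local maximum.
D = (-8)·(-10) − (4)^2 = 64.

64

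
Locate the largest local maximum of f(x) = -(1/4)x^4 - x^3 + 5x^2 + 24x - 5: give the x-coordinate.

f'(x) = -x^3 - 3x^2 + 10x + 24. Setting f'(x) = 0 gives x ∈ {-4, -2, 3}.
f''(x) = -3x^2 - 6x + 10. f''(-4) = -14 < 0 ⇒ local maximum; f''(-2) = 10 > 0 ⇒ local minimum; f''(3) = -35 < 0 ⇒ local maximum.
The largest local maximum is f(3) = 259/4.

3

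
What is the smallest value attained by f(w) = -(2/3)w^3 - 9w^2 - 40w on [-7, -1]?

The derivative is -2w^2 - 18w - 40, which vanishes at w = -5 and w = -4.
Evaluating at the critical points and endpoints: f(-7) = 203/3,  f(-5) = 175/3,  f(-4) = 176/3,  f(-1) = 95/3.
So the minimum is f(-1) = 95/3.

95/3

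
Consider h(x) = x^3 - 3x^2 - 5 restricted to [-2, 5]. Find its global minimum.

The derivative is 3x^2 - 6x, which vanishes at x = 0 and x = 2.
Candidates: h(-2) = -25,  h(0) = -5,  h(2) = -9,  h(5) = 45.
So the minimum is h(-2) = -25.

-25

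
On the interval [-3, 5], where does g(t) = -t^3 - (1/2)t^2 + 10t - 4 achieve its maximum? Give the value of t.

5/3

g'(t) = -3t^2 - t + 10, which vanishes at t = -2 and t = 5/3.
Candidates: g(-3) = -23/2,  g(-2) = -18,  g(5/3) = 359/54,  g(5) = -183/2.
The maximum over the interval is 359/54, attained at t = 5/3.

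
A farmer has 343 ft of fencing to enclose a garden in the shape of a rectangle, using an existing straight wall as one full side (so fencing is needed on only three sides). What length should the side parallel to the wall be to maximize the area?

343/2

Let the sides perpendicular to the wall have length x and the parallel side y, so 2x + y = 343 and the area is A = xy = x(343 − 2x).
A'(x) = 343 − 4x = 0 gives x = 343/4, and A''(x) = −4 < 0 confirms a maximum.
Then y = 343 − 2·343/4 = 343/2 and A = 117649/8.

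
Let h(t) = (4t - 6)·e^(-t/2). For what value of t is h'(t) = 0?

7/2

h'(t) = 4·e^(-t/2) + (4t - 6)·(-1/2)·e^(-t/2) = (-2t + 7)·e^(-t/2). Since e^(-t/2) > 0, the only critical point is t = 7/2.
h''(7/2) has the same sign as -2 < 0, so this is a local maximum.
h(7/2) = (8)·e^(-7/4) ≈ 1.3902.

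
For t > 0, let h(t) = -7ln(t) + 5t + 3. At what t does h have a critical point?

h'(t) = -7/t + 5 = 0 gives t = 7/5.
h''(t) = 7/t², which is positive for t > 0, so this is a local minimum.
h(7/5) = -7·ln(7/5) + 7 + 3 ≈ 7.6447.

7/5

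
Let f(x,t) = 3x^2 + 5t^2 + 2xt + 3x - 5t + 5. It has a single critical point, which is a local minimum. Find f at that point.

∂f/∂x = 6x + 2t + 3 = 0 and ∂f/∂t = 2x + 10t - 5 = 0, so (x, t) = (-5/7, 9/14).
The Hessian has f_{xx} = 6, f_{tt} = 10, f_{xt} = 2, giving D = 56 > 0 with f_{xx} > 0, so the point is a local minimum.
f(-5/7, 9/14) = 65/28.

65/28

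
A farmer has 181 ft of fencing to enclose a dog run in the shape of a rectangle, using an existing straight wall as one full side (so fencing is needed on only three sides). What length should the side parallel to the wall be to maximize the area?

181/2

Let the sides perpendicular to the wall have length x and the parallel side y, so 2x + y = 181 and the area is A = xy = x(181 − 2x).
A'(x) = 181 − 4x = 0 gives x = 181/4, and A''(x) = −4 < 0 confirms a maximum.
Then y = 181 − 2·181/4 = 181/2 and A = 32761/8.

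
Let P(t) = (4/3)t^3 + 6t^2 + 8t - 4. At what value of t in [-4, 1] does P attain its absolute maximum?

1

Differentiating, P'(t) = 4t^2 + 12t + 8; which vanishes at t = -2 and t = -1.
Compare values at every candidate in [-4, 1]: P(-4) = -76/3,  P(-2) = -20/3,  P(-1) = -22/3,  P(1) = 34/3.
So the maximum is P(1) = 34/3.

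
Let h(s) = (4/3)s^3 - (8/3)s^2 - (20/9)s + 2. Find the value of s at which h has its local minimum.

5/3

Critical points: h'(s) = 4s^2 - (16/3)s - 20/9 vanishes at s = -1/3, 5/3.
h''(s) = 8s - 16/3. h''(-1/3) = -8 < 0 ⇒ local maximum; h''(5/3) = 8 > 0 ⇒ local minimum.
The local minimum is h(5/3) = -238/81.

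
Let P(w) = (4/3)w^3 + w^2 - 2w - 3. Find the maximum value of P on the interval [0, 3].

Differentiating, P'(w) = 4w^2 + 2w - 2; whose only zero in [0, 3] is w = 1/2.
Compare values at every candidate in [0, 3]: P(0) = -3; P(1/2) = -43/12; P(3) = 36.
Hence the absolute maximum is 36 at w = 3.

36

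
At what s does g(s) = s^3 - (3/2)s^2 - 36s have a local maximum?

Critical points: g'(s) = 3s^2 - 3s - 36 vanishes at s = -3, 4.
Second-derivative test with g''(s) = 6s - 3: g''(-3) = -21 < 0 ⇒ local maximum; g''(4) = 21 > 0 ⇒ local minimum.
The local maximum is g(-3) = 135/2.

-3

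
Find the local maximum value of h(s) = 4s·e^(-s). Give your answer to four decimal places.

Differentiating with the product rule gives h'(s) = (-4s + 4)·e^(-s). Since e^(-s) > 0, the only critical point is s = 1.
h''(1) has the same sign as -4 < 0, so this is a local maximum.
h(1) = (4)·e^(-1) ≈ 1.4715.

1.4715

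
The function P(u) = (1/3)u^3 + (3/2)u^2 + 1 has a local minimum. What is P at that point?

1

P'(u) = u^2 + 3u. Setting P'(u) = 0 gives u ∈ {-3, 0}.
Second-derivative test with P''(u) = 2u + 3: P''(-3) = -3 < 0 ⇒ local maximum; P''(0) = 3 > 0 ⇒ local minimum.
So the local minimum value is P(0) = 1.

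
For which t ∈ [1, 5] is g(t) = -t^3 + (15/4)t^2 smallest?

Differentiating, g'(t) = -3t^2 + (15/2)t; whose only zero in [1, 5] is t = 5/2.
Candidates: g(1) = 11/4; g(5/2) = 125/16; g(5) = -125/4.
The minimum over the interval is -125/4, attained at t = 5.

5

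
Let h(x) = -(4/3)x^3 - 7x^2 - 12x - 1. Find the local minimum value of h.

17/3

Critical points: h'(x) = -4x^2 - 14x - 12 vanishes at x = -2, -3/2.
Since h''(x) = -8x - 14, we get h''(-2) = 2 > 0 ⇒ local minimum; h''(-3/2) = -2 < 0 ⇒ local maximum.
Thus h has its local minimum at x = -2, with value 17/3.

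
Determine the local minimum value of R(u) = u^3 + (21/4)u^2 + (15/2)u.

Critical points: R'(u) = 3u^2 + (21/2)u + 15/2 vanishes at u = -5/2, -1.
Second-derivative test with R''(u) = 6u + 21/2: R''(-5/2) = -9/2 < 0 ⇒ local maximum; R''(-1) = 9/2 > 0 ⇒ local minimum.
So the local minimum value is R(-1) = -13/4.

-13/4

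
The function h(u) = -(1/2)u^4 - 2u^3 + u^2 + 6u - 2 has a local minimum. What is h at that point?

-11/2

h'(u) = -2u^3 - 6u^2 + 2u + 6 = 0 at u = -3, -1, 1.
h''(u) = -6u^2 - 12u + 2. h''(-3) = -16 < 0 ⇒ local maximum; h''(-1) = 8 > 0 ⇒ local minimum; h''(1) = -16 < 0 ⇒ local maximum.
The local minimum is h(-1) = -11/2.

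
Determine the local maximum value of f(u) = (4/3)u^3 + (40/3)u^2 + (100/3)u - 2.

Critical points: f'(u) = 4u^2 + (80/3)u + 100/3 vanishes at u = -5, -5/3.
Second-derivative test with f''(u) = 8u + 80/3: f''(-5) = -40/3 < 0 ⇒ local maximum; f''(-5/3) = 40/3 > 0 ⇒ local minimum.
The local maximum is f(-5) = -2.

-2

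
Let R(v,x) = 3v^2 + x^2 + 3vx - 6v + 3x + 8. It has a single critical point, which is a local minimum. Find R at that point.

∂R/∂v = 6v + 3x - 6 = 0 and ∂R/∂x = 3v + 2x + 3 = 0, so (v, x) = (7, -12).
The Hessian has R_{vv} = 6, R_{xx} = 2, R_{vx} = 3, giving D = 3 > 0 with R_{vv} > 0, so the point is a local minimum.
R(7, -12) = -31.

-31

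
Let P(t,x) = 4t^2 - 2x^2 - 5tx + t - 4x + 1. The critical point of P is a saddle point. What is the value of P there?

33/19

∂P/∂t = 8t - 5x + 1 = 0 and ∂P/∂x = -5t - 4x - 4 = 0, so (t, x) = (-8/19, -9/19).
The Hessian has P_{tt} = 8, P_{xx} = -4, P_{tx} = -5, giving D = -57 < 0, so the point is a saddle point.
P(-8/19, -9/19) = 33/19.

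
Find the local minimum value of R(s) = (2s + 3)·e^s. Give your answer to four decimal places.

-0.1642

R'(s) = 2·e^s + (2s + 3)·1·e^s = (2s + 5)·e^s. Since e^s > 0, the only critical point is s = -5/2.
R''(-5/2) has the same sign as 2 > 0, so this is a local minimum.
R(-5/2) = (-2)·e^(-5/2) ≈ -0.1642.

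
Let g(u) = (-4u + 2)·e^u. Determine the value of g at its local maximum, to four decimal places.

Differentiating with the product rule gives g'(u) = (-4u - 2)·e^u. Since e^u > 0, the only critical point is u = -1/2.
g''(-1/2) has the same sign as -4 < 0, so this is a local maximum.
g(-1/2) = (4)·e^(-1/2) ≈ 2.4261.

2.4261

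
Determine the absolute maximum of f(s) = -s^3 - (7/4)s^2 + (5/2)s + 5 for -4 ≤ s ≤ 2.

f'(s) = -3s^2 - (7/2)s + 5/2, which vanishes at s = -5/3 and s = 1/2.
Evaluating at the critical points and endpoints: f(-4) = 31, f(-5/3) = 65/108, f(1/2) = 91/16, f(2) = -5.
Hence the absolute maximum is 31 at s = -4.

31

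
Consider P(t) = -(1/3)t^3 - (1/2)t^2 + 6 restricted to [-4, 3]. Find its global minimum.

The derivative is -t^2 - t, which vanishes at t = -1 and t = 0.
Evaluating at the critical points and endpoints: P(-4) = 58/3; P(-1) = 35/6; P(0) = 6; P(3) = -15/2.
So the minimum is P(3) = -15/2.

-15/2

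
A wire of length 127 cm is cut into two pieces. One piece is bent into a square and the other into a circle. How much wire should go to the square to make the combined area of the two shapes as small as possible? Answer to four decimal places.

71.1326

Let x be the length used for the square. Square side x/4; circle radius (127−x)/(2π).
A(x) = (x/4)² + π·((127−x)/(2π))² = x²/16 + (127−x)²/(4π) for 0 ≤ x ≤ 127. A'(x) = x/8 − (127−x)/(2π) = 0 gives x = 4·127/(π+4) ≈ 71.1326.
A'' = 1/8 + 1/(2π) > 0, so this gives the minimum combined area; x ≈ 71.1326 cm to the square.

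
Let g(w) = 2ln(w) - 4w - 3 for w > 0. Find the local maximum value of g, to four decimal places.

g'(w) = 2/w − 4 = 0 gives w = 1/2.
g''(w) = -2/w², which is negative for w > 0, so this is a local maximum.
g(1/2) = 2·ln(1/2) - 2 - 3 ≈ -6.3863.

-6.3863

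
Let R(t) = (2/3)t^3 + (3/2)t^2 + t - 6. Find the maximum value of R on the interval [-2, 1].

-17/6

R'(t) = 2t^2 + 3t + 1, which vanishes at t = -1 and t = -1/2.
Evaluating at the critical points and endpoints: R(-2) = -22/3; R(-1) = -37/6; R(-1/2) = -149/24; R(1) = -17/6.
The maximum over the interval is -17/6, attained at t = 1.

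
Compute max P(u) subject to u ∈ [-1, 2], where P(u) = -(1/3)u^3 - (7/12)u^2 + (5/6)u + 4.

P'(u) = -u^2 - (7/6)u + 5/6, whose only zero in [-1, 2] is u = 1/2.
Candidates: P(-1) = 35/12, P(1/2) = 203/48, P(2) = 2/3.
Hence the absolute maximum is 203/48 at u = 1/2.

203/48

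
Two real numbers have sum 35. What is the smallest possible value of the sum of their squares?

With a + b = 35, a^2 + b^2 = a^2 + (35 − a)^2.
The derivative 2a − 2(35 − a) = 4a − 70 vanishes at a = 35/2; second derivative 4 > 0, a minimum.
The minimum is 2·(35/2)^2 = 1225/2.

1225/2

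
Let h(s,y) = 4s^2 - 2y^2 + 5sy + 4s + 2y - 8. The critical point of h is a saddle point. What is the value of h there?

-512/57

∂h/∂s = 8s + 5y + 4 = 0 and ∂h/∂y = 5s - 4y + 2 = 0, so (s, y) = (-26/57, -4/57).
The Hessian has h_{ss} = 8, h_{yy} = -4, h_{sy} = 5, giving D = -57 < 0, so the point is a saddle point.
h(-26/57, -4/57) = -512/57.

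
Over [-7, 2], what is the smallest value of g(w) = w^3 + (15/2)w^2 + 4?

4

The derivative is 3w^2 + 15w, which vanishes at w = -5 and w = 0.
Compare values at every candidate in [-7, 2]: g(-7) = 57/2,  g(-5) = 133/2,  g(0) = 4,  g(2) = 42.
Hence the absolute minimum is 4 at w = 0.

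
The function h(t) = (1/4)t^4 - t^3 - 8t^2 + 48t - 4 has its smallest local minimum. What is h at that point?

Critical points: h'(t) = t^3 - 3t^2 - 16t + 48 vanishes at t = -4, 3, 4.
h''(t) = 3t^2 - 6t - 16. h''(-4) = 56 > 0 ⇒ local minimum; h''(3) = -7 < 0 ⇒ local maximum; h''(4) = 8 > 0 ⇒ local minimum.
The smallest local minimum is h(-4) = -196.

-196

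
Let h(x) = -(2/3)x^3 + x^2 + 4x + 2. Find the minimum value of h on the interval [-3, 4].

Differentiating, h'(x) = -2x^2 + 2x + 4; which vanishes at x = -1 and x = 2.
Evaluating at the critical points and endpoints: h(-3) = 17, h(-1) = -1/3, h(2) = 26/3, h(4) = -26/3.
Hence the absolute minimum is -26/3 at x = 4.

-26/3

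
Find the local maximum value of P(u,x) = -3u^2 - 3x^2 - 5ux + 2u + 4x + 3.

∂P/∂u = -6u - 5x + 2 = 0 and ∂P/∂x = -5u - 6x + 4 = 0, so (u, x) = (-8/11, 14/11).
The Hessian has P_{uu} = -6, P_{xx} = -6, P_{ux} = -5, giving D = 11 > 0 with P_{uu} < 0, so the point is a local maximum.
P(-8/11, 14/11) = 53/11.

53/11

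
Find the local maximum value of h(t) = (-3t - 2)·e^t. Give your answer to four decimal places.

Differentiating with the product rule gives h'(t) = (-3t - 5)·e^t. Since e^t > 0, the only critical point is t = -5/3.
h''(-5/3) has the same sign as -3 < 0, so this is a local maximum.
h(-5/3) = (3)·e^(-5/3) ≈ 0.5666.

0.5666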